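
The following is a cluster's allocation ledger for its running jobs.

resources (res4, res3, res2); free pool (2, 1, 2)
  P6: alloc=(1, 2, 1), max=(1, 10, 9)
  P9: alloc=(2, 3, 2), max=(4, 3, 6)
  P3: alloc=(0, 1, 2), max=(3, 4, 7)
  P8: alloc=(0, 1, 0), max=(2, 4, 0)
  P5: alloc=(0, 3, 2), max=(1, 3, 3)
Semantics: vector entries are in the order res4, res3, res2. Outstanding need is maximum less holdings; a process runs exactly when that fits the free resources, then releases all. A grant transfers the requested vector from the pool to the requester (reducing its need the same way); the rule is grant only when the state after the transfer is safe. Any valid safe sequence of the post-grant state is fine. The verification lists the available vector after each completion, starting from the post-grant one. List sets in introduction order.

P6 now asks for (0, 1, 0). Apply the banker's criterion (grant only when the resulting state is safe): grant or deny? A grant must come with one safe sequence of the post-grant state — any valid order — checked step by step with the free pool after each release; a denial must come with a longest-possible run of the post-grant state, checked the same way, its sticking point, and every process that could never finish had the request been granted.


GRANT. The post-grant state is safe; one safe sequence: P5, P9, P3, P6, P8.
Key observation: post-grant, (2, 0, 2) remains, and an order beginning with P5 completes everyone.
Step-by-step check of the post-grant state:
  pool = (2, 0, 2)
  P5 needs (1, 0, 1) <= (2, 0, 2) -> finishes; pool += (0, 3, 2) = (2, 3, 4)
  P9 needs (2, 0, 4) <= (2, 3, 4) -> finishes; pool += (2, 3, 2) = (4, 6, 6)
  P3 needs (3, 3, 5) <= (4, 6, 6) -> finishes; pool += (0, 1, 2) = (4, 7, 8)
  P6 needs (0, 7, 8) <= (4, 7, 8) -> finishes; pool += (1, 3, 1) = (5, 10, 9)
  P8 needs (2, 3, 0) <= (5, 10, 9) -> finishes; pool += (0, 1, 0) = (5, 11, 9)


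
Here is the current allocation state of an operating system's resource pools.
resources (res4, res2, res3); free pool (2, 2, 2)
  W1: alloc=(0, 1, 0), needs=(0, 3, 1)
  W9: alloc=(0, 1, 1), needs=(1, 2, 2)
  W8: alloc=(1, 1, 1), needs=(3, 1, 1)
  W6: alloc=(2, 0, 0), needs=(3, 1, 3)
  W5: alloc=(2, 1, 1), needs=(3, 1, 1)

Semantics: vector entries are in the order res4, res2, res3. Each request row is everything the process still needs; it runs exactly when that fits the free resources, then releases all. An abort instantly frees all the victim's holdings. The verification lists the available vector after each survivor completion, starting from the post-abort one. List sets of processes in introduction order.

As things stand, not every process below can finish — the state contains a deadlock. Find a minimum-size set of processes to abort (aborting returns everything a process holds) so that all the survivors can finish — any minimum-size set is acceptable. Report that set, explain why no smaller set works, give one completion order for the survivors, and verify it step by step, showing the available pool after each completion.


Abort W5.
Key observation: the deadlocked W8 becomes finishable only because W5 released (2, 1, 1); it completes at step 1 below.
Why nothing smaller works: aborting no one leaves the state deadlocked as given.
The survivors complete as W8, W6, W1, W9. Check, step by step (starting from the post-abort pool):
  pool = (4, 3, 3)
  W8 needs (3, 1, 1) <= (4, 3, 3) -> finishes; pool += (1, 1, 1) = (5, 4, 4)
  W6 needs (3, 1, 3) <= (5, 4, 4) -> finishes; pool += (2, 0, 0) = (7, 4, 4)
  W1 needs (0, 3, 1) <= (7, 4, 4) -> finishes; pool += (0, 1, 0) = (7, 5, 4)
  W9 needs (1, 2, 2) <= (7, 5, 4) -> finishes; pool += (0, 1, 1) = (7, 6, 5)


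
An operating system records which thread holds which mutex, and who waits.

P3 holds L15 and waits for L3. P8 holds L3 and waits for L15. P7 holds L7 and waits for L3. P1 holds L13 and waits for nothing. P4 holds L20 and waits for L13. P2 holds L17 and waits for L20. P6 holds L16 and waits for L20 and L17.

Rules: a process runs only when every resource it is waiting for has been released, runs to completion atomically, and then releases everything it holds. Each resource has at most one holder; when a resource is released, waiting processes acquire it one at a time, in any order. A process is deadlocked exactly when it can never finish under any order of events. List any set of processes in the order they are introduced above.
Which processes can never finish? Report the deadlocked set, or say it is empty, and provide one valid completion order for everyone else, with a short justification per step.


Deadlocked set: P3, P8 and P7.
Key observation: nobody on the ring P3 -> P8 -> P3 can start until another member finishes, which never happens; P7 waits into the deadlock from upstream.
The rest can finish in the order P1, P4, P2, P6.
Check, step by step:
  P1: no waits; runs immediately, freeing L13
  run P4 (all its waits — L13 — are resolved); releases L20
  run P2 (all its waits — L20 — are resolved); releases L17
  run P6 (all its waits — L20 and L17 — are resolved); releases L16


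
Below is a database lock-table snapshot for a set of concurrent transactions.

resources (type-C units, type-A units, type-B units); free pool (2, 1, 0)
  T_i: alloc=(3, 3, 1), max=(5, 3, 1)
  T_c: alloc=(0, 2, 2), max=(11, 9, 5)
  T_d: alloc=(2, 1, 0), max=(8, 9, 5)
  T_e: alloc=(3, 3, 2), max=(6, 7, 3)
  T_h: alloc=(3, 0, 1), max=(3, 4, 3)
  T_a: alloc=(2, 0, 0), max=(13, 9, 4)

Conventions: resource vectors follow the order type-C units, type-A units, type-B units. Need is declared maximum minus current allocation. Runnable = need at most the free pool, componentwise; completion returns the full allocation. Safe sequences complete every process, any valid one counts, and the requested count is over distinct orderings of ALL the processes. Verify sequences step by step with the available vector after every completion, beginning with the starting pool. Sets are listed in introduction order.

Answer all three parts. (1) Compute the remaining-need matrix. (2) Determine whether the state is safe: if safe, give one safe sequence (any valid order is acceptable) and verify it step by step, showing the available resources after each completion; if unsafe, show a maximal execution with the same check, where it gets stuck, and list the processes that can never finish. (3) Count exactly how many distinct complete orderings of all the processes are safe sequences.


(1) Outstanding need per process (order type-C units, type-A units, type-B units):
  T_i: (2, 0, 0)
  T_c: (11, 7, 3)
  T_d: (6, 8, 5)
  T_e: (3, 4, 1)
  T_h: (0, 4, 2)
  T_a: (11, 9, 4)
(2) SAFE, for example via the order T_i, T_e, T_h, T_c, T_a, T_d.
Key observation: reading the order forward, T_i is the first process whose need (2, 0, 0) meets the free pool (2, 1, 0) exactly on a resource it requests.
Check, step by step:
  pool = (2, 1, 0)
  T_i needs (2, 0, 0) <= (2, 1, 0) -> finishes; pool += (3, 3, 1) = (5, 4, 1)
  T_e needs (3, 4, 1) <= (5, 4, 1) -> finishes; pool += (3, 3, 2) = (8, 7, 3)
  T_h needs (0, 4, 2) <= (8, 7, 3) -> finishes; pool += (3, 0, 1) = (11, 7, 4)
  T_c needs (11, 7, 3) <= (11, 7, 4) -> finishes; pool += (0, 2, 2) = (11, 9, 6)
  T_a needs (11, 9, 4) <= (11, 9, 6) -> finishes; pool += (2, 0, 0) = (13, 9, 6)
  T_d needs (6, 8, 5) <= (13, 9, 6) -> finishes; pool += (2, 1, 0) = (15, 10, 6)
(3) Exactly 2 of the possible complete orderings are safe sequences.


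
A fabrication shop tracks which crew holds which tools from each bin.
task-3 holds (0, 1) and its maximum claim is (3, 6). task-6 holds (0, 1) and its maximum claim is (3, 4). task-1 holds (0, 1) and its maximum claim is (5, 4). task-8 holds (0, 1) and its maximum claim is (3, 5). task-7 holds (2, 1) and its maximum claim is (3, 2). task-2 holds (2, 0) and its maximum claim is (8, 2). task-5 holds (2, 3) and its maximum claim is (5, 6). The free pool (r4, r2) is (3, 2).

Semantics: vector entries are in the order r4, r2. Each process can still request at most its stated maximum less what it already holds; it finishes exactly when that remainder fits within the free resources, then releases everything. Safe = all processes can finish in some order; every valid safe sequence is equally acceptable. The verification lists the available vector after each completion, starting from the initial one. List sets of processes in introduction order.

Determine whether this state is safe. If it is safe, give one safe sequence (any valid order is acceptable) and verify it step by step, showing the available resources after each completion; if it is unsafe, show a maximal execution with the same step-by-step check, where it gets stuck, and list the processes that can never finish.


SAFE — a valid safe sequence is task-7, task-5, task-2, task-6, task-8, task-3, task-1.
Key observation: the first exact fit in this order is task-5 — it needs (3, 3) with (5, 3) free, meeting a requested resource to the last unit.
Verifying each step:
  pool = (3, 2)
  run task-7 (needs (1, 1), free (3, 2)); after release of (2, 1) the pool is (5, 3)
  run task-5 (needs (3, 3), free (5, 3)); after release of (2, 3) the pool is (7, 6)
  run task-2 (needs (6, 2), free (7, 6)); after release of (2, 0) the pool is (9, 6)
  run task-6 (needs (3, 3), free (9, 6)); after release of (0, 1) the pool is (9, 7)
  run task-8 (needs (3, 4), free (9, 7)); after release of (0, 1) the pool is (9, 8)
  run task-3 (needs (3, 5), free (9, 8)); after release of (0, 1) the pool is (9, 9)
  run task-1 (needs (5, 3), free (9, 9)); after release of (0, 1) the pool is (9, 10)


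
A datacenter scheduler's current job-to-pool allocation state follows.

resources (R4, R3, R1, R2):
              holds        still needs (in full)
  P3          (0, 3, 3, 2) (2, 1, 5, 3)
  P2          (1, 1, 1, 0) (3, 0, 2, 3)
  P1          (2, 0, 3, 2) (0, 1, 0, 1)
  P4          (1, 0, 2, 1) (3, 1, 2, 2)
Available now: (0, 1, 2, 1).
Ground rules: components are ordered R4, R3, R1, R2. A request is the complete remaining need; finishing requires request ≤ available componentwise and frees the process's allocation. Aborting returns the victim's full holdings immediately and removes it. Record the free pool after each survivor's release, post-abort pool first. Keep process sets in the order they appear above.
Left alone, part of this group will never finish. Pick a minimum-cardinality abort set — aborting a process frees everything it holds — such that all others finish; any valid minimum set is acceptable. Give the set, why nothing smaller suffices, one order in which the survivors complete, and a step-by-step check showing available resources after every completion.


Abort P4.
Key observation: the deadlocked P2 becomes finishable only because P4 released (1, 0, 2, 1); it completes at step 3 below.
Minimality: the empty abort set fails — the state is deadlocked as it stands.
Survivors finish in the order: P1, P3, P2. Check, step by step (pool after the aborts first):
  pool = (1, 1, 4, 2)
  P1: need (0, 1, 0, 1) fits (1, 1, 4, 2); releases (2, 0, 3, 2), pool now (3, 1, 7, 4)
  P3: need (2, 1, 5, 3) fits (3, 1, 7, 4); releases (0, 3, 3, 2), pool now (3, 4, 10, 6)
  P2: need (3, 0, 2, 3) fits (3, 4, 10, 6); releases (1, 1, 1, 0), pool now (4, 5, 11, 6)


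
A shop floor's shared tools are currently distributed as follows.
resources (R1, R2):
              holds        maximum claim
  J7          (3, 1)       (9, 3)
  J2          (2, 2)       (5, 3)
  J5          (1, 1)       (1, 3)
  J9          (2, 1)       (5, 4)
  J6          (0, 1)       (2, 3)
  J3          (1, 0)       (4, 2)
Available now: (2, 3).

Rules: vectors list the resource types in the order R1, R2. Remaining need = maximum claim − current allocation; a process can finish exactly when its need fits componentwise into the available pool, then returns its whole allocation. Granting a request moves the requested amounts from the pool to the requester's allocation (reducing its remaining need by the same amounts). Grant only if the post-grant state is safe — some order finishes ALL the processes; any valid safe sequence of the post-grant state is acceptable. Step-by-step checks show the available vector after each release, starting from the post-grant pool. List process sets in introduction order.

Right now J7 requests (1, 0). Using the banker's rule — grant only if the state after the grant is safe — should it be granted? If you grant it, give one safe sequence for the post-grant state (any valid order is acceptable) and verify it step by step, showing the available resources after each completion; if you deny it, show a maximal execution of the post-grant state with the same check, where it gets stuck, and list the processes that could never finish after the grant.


DENY — the pretend-granted state is unsafe.
Key observation: the wall is R1: completing J5, J6 brings the pool only to (2, 5), and all the rest need more.
On the post-grant state, J5, J6 is a maximal run — nothing extends it. Verifying each step:
  pool = (1, 3)
  J5: need (0, 2) fits (1, 3); releases (1, 1), pool now (2, 4)
  J6: need (2, 2) fits (2, 4); releases (0, 1), pool now (2, 5)
  J7 still needs (5, 2) but only (2, 5) is free — short on R1
  J2 still needs (3, 1) but only (2, 5) is free — short on R1
  J9 still needs (3, 3) but only (2, 5) is free — short on R1
  J3 still needs (3, 2) but only (2, 5) is free — short on R1
Post-grant, the permanently blocked set is J7, J2, J9 and J3.


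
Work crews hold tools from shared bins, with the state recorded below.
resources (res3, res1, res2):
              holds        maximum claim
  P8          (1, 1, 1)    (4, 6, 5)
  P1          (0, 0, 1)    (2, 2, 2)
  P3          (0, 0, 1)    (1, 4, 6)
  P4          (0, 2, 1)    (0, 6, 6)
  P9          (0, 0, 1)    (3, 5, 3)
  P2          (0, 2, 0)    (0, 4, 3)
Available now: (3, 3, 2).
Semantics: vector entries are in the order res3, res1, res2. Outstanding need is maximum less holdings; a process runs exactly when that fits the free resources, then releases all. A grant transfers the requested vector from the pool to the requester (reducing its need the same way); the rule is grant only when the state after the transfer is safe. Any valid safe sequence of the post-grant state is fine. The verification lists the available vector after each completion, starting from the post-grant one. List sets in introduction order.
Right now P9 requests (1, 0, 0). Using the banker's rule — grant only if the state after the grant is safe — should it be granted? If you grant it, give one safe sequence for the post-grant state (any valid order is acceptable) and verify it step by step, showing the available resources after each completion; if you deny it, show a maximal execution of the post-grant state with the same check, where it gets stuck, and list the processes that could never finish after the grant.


GRANT: granting preserves safety; a valid post-grant sequence is P1, P2, P9, P8, P3, P4.
Key observation: after the grant the pool drops to (2, 3, 2), which still lets P1 finish first and unwind the rest.
Check on the post-grant state, step by step:
  pool = (2, 3, 2)
  P1 needs (2, 2, 1) <= (2, 3, 2) -> finishes; pool += (0, 0, 1) = (2, 3, 3)
  P2 needs (0, 2, 3) <= (2, 3, 3) -> finishes; pool += (0, 2, 0) = (2, 5, 3)
  P9 needs (2, 5, 2) <= (2, 5, 3) -> finishes; pool += (1, 0, 1) = (3, 5, 4)
  P8 needs (3, 5, 4) <= (3, 5, 4) -> finishes; pool += (1, 1, 1) = (4, 6, 5)
  P3 needs (1, 4, 5) <= (4, 6, 5) -> finishes; pool += (0, 0, 1) = (4, 6, 6)
  P4 needs (0, 4, 5) <= (4, 6, 6) -> finishes; pool += (0, 2, 1) = (4, 8, 7)


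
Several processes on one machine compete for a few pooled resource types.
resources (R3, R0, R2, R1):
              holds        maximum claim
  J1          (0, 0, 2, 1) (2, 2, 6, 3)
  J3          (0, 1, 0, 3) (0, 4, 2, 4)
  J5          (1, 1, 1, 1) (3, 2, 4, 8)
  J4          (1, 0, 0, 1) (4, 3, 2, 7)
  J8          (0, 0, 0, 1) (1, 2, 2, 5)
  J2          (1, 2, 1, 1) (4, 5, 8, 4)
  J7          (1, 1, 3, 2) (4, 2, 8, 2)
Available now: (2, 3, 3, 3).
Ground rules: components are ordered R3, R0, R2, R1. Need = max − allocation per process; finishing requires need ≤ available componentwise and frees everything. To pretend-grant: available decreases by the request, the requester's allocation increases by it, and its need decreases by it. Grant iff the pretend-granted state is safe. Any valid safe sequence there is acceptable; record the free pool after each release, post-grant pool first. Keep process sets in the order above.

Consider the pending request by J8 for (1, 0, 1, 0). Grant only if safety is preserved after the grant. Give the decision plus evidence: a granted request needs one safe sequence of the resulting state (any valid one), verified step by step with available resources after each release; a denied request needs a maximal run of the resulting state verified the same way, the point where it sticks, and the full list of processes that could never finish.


GRANT. The post-grant state is safe; one safe sequence: J3, J8, J5, J1, J7, J2, J4.
Key observation: after the grant the pool drops to (1, 3, 2, 3), which still lets J3 finish first and unwind the rest.
Verifying the post-grant state step by step:
  pool = (1, 3, 2, 3)
  J3: need (0, 3, 2, 1) fits (1, 3, 2, 3); releases (0, 1, 0, 3), pool now (1, 4, 2, 6)
  J8: need (0, 2, 1, 4) fits (1, 4, 2, 6); releases (1, 0, 1, 1), pool now (2, 4, 3, 7)
  J5: need (2, 1, 3, 7) fits (2, 4, 3, 7); releases (1, 1, 1, 1), pool now (3, 5, 4, 8)
  J1: need (2, 2, 4, 2) fits (3, 5, 4, 8); releases (0, 0, 2, 1), pool now (3, 5, 6, 9)
  J7: need (3, 1, 5, 0) fits (3, 5, 6, 9); releases (1, 1, 3, 2), pool now (4, 6, 9, 11)
  J2: need (3, 3, 7, 3) fits (4, 6, 9, 11); releases (1, 2, 1, 1), pool now (5, 8, 10, 12)
  J4: need (3, 3, 2, 6) fits (5, 8, 10, 12); releases (1, 0, 0, 1), pool now (6, 8, 10, 13)


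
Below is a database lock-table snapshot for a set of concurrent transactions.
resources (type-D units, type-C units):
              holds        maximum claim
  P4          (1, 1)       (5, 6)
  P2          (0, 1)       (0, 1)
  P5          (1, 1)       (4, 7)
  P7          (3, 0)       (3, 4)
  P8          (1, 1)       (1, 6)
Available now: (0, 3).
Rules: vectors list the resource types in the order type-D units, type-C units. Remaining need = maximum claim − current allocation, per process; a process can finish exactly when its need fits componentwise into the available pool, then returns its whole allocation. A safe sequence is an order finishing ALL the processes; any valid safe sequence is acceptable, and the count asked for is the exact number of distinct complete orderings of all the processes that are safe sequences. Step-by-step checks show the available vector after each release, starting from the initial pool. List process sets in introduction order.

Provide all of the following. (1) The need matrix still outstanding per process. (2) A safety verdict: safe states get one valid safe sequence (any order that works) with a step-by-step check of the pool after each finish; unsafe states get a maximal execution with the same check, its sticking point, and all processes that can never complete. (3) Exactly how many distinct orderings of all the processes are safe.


(1) Outstanding need per process (order type-D units, type-C units):
  P4: (4, 5)
  P2: (0, 0)
  P5: (3, 6)
  P7: (0, 4)
  P8: (0, 5)
(2) UNSAFE — no complete ordering exists.
Key observation: the pool after P2, P7 is (3, 4); every surviving request exceeds it in type-C units, so progress ends there.
Going as far as possible: P2, P7; after that, nothing fits. Verifying each step:
  pool = (0, 3)
  P2: need (0, 0) fits (0, 3); releases (0, 1), pool now (0, 4)
  P7: need (0, 4) fits (0, 4); releases (3, 0), pool now (3, 4)
  P4 still needs (4, 5) but only (3, 4) is free — short on type-D units and type-C units
  P5 still needs (3, 6) but only (3, 4) is free — short on type-C units
  P8 still needs (0, 5) but only (3, 4) is free — short on type-C units
Never able to finish: P4, P5 and P8.
(3) Precisely 0 of the possible complete orderings are safe sequences.


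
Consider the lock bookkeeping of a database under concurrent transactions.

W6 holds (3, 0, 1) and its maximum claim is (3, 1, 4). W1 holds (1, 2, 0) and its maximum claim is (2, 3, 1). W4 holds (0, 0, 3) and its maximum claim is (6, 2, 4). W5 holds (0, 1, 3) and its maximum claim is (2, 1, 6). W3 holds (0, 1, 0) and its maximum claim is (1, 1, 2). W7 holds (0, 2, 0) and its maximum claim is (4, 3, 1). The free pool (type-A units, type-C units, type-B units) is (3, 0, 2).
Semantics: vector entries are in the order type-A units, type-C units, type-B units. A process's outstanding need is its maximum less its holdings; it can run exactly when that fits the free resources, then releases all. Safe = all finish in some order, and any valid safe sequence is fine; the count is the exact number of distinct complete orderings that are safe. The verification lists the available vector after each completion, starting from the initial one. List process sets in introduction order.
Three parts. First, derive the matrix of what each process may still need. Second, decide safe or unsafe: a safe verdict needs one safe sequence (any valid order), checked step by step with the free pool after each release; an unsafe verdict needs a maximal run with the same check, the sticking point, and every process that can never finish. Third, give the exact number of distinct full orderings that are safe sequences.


(1) Remaining need (order type-A units, type-C units, type-B units):
  W6: (0, 1, 3)
  W1: (1, 1, 1)
  W4: (6, 2, 1)
  W5: (2, 0, 3)
  W3: (1, 0, 2)
  W7: (4, 1, 1)
(2) UNSAFE.
Key observation: after W3, W1, W7 the pool peaks at (4, 5, 2), and each blocked process is short somewhere: W6 on type-B units; W4 on type-A units; W5 on type-B units.
A maximal execution: W3, W1, W7 — then nothing else fits. Walking it through:
  pool = (3, 0, 2)
  W3 needs (1, 0, 2) <= (3, 0, 2) -> finishes; pool += (0, 1, 0) = (3, 1, 2)
  W1 needs (1, 1, 1) <= (3, 1, 2) -> finishes; pool += (1, 2, 0) = (4, 3, 2)
  W7 needs (4, 1, 1) <= (4, 3, 2) -> finishes; pool += (0, 2, 0) = (4, 5, 2)
  W6 still needs (0, 1, 3) but only (4, 5, 2) is free — short on type-B units
  W4 still needs (6, 2, 1) but only (4, 5, 2) is free — short on type-A units
  W5 still needs (2, 0, 3) but only (4, 5, 2) is free — short on type-B units
Never able to finish: W6, W4 and W5.
(3) The exact count: 0 of the possible complete orderings are safe sequences.


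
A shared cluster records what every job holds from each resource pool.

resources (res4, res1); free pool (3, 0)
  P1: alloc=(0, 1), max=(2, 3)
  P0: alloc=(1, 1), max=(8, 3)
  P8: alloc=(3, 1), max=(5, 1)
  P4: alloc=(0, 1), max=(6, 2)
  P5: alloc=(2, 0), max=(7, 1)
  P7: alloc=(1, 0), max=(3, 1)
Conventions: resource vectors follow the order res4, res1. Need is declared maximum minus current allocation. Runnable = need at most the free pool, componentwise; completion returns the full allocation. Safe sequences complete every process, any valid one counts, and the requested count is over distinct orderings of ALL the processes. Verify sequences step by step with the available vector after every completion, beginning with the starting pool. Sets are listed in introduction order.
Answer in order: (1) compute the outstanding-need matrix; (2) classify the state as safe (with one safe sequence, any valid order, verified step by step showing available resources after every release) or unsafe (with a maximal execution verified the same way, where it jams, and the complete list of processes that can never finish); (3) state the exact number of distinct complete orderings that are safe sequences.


(1) Need matrix, components ordered res4, res1:
  P1: (2, 2)
  P0: (7, 2)
  P8: (2, 0)
  P4: (6, 1)
  P5: (5, 1)
  P7: (2, 1)
(2) SAFE, for example via the order P8, P4, P1, P5, P7, P0.
Key observation: the order's first zero-slack moment is P4 ((6, 1) needed, (6, 1) free — a requested resource with nothing to spare).
Walking it through:
  pool = (3, 0)
  run P8 (needs (2, 0), free (3, 0)); after release of (3, 1) the pool is (6, 1)
  run P4 (needs (6, 1), free (6, 1)); after release of (0, 1) the pool is (6, 2)
  run P1 (needs (2, 2), free (6, 2)); after release of (0, 1) the pool is (6, 3)
  run P5 (needs (5, 1), free (6, 3)); after release of (2, 0) the pool is (8, 3)
  run P7 (needs (2, 1), free (8, 3)); after release of (1, 0) the pool is (9, 3)
  run P0 (needs (7, 2), free (9, 3)); after release of (1, 1) the pool is (10, 4)
(3) The exact count: 32 of the possible complete orderings are safe sequences.


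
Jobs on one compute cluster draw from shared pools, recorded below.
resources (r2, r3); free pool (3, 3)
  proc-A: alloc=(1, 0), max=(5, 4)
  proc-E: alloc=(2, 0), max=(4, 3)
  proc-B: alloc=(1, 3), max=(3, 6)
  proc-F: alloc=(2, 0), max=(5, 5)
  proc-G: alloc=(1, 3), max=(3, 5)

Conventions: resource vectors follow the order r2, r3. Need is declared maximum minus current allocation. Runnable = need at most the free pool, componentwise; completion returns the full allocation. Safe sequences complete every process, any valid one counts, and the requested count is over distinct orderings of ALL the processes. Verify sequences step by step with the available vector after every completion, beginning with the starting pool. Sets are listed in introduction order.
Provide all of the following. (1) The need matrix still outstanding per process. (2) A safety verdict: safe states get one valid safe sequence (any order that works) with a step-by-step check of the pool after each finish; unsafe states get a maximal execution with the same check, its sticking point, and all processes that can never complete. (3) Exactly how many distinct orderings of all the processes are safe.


(1) Need matrix, components ordered r2, r3:
  proc-A: (4, 4)
  proc-E: (2, 3)
  proc-B: (2, 3)
  proc-F: (3, 5)
  proc-G: (2, 2)
(2) The state is SAFE; one workable sequence: proc-G, proc-A, proc-E, proc-F, proc-B.
Key observation: at proc-A the run first touches a limit — (4, 4) against (4, 6), exact on a resource it actually requests.
Verifying each step:
  pool = (3, 3)
  run proc-G (needs (2, 2), free (3, 3)); after release of (1, 3) the pool is (4, 6)
  run proc-A (needs (4, 4), free (4, 6)); after release of (1, 0) the pool is (5, 6)
  run proc-E (needs (2, 3), free (5, 6)); after release of (2, 0) the pool is (7, 6)
  run proc-F (needs (3, 5), free (7, 6)); after release of (2, 0) the pool is (9, 6)
  run proc-B (needs (2, 3), free (9, 6)); after release of (1, 3) the pool is (10, 9)
(3) The exact count: 60 of the possible complete orderings are safe sequences.


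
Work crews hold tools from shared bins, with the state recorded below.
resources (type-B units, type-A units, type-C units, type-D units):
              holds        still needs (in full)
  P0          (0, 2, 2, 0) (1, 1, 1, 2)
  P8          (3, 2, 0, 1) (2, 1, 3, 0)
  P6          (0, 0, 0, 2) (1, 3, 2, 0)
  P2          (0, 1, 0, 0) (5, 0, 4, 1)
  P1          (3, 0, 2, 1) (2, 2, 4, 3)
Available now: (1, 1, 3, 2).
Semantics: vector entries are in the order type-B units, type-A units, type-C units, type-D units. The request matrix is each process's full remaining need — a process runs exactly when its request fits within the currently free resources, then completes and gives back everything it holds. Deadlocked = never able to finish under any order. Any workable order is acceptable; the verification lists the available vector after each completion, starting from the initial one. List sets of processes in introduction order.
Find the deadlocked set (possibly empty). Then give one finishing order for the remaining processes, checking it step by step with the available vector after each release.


Deadlocked set: P8, P2 and P1.
Key observation: even finishing P0, P6 leaves just (1, 3, 5, 4) free — too little type-B units for any of the remaining processes.
One completion order for the rest: P0, P6. Verifying each step:
  pool = (1, 1, 3, 2)
  P0: need (1, 1, 1, 2) fits (1, 1, 3, 2); releases (0, 2, 2, 0), pool now (1, 3, 5, 2)
  P6: need (1, 3, 2, 0) fits (1, 3, 5, 2); releases (0, 0, 0, 2), pool now (1, 3, 5, 4)
The stuck group stays short no matter what:
  blocked: P8 wants (2, 1, 3, 0), pool (1, 3, 5, 4) — not enough type-B units
  blocked: P2 wants (5, 0, 4, 1), pool (1, 3, 5, 4) — not enough type-B units
  blocked: P1 wants (2, 2, 4, 3), pool (1, 3, 5, 4) — not enough type-B units


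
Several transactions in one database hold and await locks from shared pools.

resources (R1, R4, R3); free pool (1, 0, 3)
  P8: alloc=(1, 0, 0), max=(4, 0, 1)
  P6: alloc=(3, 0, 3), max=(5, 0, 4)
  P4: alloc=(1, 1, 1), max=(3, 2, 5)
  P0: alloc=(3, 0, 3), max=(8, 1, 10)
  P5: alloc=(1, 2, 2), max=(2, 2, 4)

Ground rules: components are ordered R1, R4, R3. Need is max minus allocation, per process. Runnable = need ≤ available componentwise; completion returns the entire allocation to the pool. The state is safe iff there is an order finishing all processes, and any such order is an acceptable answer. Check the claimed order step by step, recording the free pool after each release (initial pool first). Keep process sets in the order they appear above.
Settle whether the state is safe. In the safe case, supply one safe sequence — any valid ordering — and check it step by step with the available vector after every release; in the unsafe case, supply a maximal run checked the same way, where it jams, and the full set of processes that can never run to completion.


The state is SAFE; one workable sequence: P5, P4, P6, P0, P8.
Key observation: the first exact fit in this order is P5 — it needs (1, 0, 2) with (1, 0, 3) free, meeting a requested resource to the last unit.
Check, step by step:
  pool = (1, 0, 3)
  run P5 (needs (1, 0, 2), free (1, 0, 3)); after release of (1, 2, 2) the pool is (2, 2, 5)
  run P4 (needs (2, 1, 4), free (2, 2, 5)); after release of (1, 1, 1) the pool is (3, 3, 6)
  run P6 (needs (2, 0, 1), free (3, 3, 6)); after release of (3, 0, 3) the pool is (6, 3, 9)
  run P0 (needs (5, 1, 7), free (6, 3, 9)); after release of (3, 0, 3) the pool is (9, 3, 12)
  run P8 (needs (3, 0, 1), free (9, 3, 12)); after release of (1, 0, 0) the pool is (10, 3, 12)


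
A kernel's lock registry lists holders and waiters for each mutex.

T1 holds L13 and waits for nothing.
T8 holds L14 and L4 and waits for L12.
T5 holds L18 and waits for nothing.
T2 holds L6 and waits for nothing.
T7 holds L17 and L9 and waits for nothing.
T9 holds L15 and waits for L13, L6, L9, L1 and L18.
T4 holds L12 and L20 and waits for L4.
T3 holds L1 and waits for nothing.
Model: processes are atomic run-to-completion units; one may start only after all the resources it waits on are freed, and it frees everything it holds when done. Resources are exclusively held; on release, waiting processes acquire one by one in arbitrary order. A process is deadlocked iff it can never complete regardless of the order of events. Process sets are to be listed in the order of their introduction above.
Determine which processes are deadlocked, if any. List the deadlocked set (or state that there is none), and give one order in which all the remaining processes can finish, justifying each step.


The deadlocked set is T8 and T4.
Key observation: the waits loop around T8 -> T4 -> T8 with no way out; no other process is dragged down with it.
A valid finishing order for the others: T2, T3, T7, T5, T1, T9.
Step-by-step check:
  run T2 (it waits on nothing); releases L6
  run T3 (it waits on nothing); releases L1
  run T7 (it waits on nothing); releases L17 and L9
  run T5 (it waits on nothing); releases L18
  run T1 (it waits on nothing); releases L13
  T9: everything it awaited (L13, L6, L9, L1 and L18) is free; runs, freeing L15


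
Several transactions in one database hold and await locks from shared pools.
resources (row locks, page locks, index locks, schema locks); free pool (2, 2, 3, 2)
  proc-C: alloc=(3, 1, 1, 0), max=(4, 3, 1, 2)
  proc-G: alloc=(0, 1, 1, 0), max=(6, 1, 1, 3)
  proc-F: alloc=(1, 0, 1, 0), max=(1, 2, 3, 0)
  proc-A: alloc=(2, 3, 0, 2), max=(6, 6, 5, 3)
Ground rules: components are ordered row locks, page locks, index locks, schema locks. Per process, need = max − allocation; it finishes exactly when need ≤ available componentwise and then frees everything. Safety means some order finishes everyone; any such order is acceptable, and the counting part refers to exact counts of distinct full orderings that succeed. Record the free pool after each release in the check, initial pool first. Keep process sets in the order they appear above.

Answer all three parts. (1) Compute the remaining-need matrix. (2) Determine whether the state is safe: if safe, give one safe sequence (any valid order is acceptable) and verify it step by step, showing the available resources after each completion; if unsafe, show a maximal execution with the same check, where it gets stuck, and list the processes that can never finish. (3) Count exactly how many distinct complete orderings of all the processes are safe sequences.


(1) Need matrix, components ordered row locks, page locks, index locks, schema locks:
  proc-C: (1, 2, 0, 2)
  proc-G: (6, 0, 0, 3)
  proc-F: (0, 2, 2, 0)
  proc-A: (4, 3, 5, 1)
(2) The state is SAFE; one workable sequence: proc-F, proc-C, proc-A, proc-G.
Key observation: at proc-F the run first touches a limit — (0, 2, 2, 0) against (2, 2, 3, 2), exact on a resource it actually requests.
Verifying each step:
  pool = (2, 2, 3, 2)
  run proc-F (needs (0, 2, 2, 0), free (2, 2, 3, 2)); after release of (1, 0, 1, 0) the pool is (3, 2, 4, 2)
  run proc-C (needs (1, 2, 0, 2), free (3, 2, 4, 2)); after release of (3, 1, 1, 0) the pool is (6, 3, 5, 2)
  run proc-A (needs (4, 3, 5, 1), free (6, 3, 5, 2)); after release of (2, 3, 0, 2) the pool is (8, 6, 5, 4)
  run proc-G (needs (6, 0, 0, 3), free (8, 6, 5, 4)); after release of (0, 1, 1, 0) the pool is (8, 7, 6, 4)
(3) The exact count: 2 of the possible complete orderings are safe sequences.


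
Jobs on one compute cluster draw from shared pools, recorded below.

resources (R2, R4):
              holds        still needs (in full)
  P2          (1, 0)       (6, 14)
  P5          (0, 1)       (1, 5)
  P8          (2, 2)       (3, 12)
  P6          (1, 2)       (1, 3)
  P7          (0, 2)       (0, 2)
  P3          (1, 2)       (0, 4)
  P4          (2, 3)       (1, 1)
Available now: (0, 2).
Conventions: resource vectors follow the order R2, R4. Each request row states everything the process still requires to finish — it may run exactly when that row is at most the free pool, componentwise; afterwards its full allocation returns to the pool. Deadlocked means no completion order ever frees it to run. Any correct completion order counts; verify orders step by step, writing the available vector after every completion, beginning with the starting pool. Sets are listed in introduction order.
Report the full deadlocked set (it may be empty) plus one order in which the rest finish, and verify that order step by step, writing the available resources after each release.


No process is deadlocked.
Key observation: beginning at P7, releases accumulate fast enough that every process eventually fits.
A valid finishing order for the others: P7, P3, P4, P6, P5, P8, P2. Step-by-step check:
  pool = (0, 2)
  P7 needs (0, 2) <= (0, 2) -> finishes; pool += (0, 2) = (0, 4)
  P3 needs (0, 4) <= (0, 4) -> finishes; pool += (1, 2) = (1, 6)
  P4 needs (1, 1) <= (1, 6) -> finishes; pool += (2, 3) = (3, 9)
  P6 needs (1, 3) <= (3, 9) -> finishes; pool += (1, 2) = (4, 11)
  P5 needs (1, 5) <= (4, 11) -> finishes; pool += (0, 1) = (4, 12)
  P8 needs (3, 12) <= (4, 12) -> finishes; pool += (2, 2) = (6, 14)
  P2 needs (6, 14) <= (6, 14) -> finishes; pool += (1, 0) = (7, 14)


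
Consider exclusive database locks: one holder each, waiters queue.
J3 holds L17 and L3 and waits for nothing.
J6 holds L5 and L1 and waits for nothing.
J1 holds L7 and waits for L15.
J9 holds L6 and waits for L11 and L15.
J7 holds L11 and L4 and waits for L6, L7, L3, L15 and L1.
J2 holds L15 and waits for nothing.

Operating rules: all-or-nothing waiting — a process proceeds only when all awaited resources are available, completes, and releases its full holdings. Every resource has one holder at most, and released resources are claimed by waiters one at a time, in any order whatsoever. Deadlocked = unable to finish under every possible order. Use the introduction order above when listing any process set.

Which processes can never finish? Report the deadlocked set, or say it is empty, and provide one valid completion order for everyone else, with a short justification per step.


The deadlocked set is J9 and J7.
Key observation: the waits loop around J9 -> J7 -> J9 with no way out; no other process is dragged down with it.
A valid finishing order for the others: J6, J3, J2, J1.
Check, step by step:
  J6: no waits; runs immediately, freeing L5 and L1
  J3: no waits; runs immediately, freeing L17 and L3
  J2: no waits; runs immediately, freeing L15
  J1: everything it awaited (L15) is free; runs, freeing L7


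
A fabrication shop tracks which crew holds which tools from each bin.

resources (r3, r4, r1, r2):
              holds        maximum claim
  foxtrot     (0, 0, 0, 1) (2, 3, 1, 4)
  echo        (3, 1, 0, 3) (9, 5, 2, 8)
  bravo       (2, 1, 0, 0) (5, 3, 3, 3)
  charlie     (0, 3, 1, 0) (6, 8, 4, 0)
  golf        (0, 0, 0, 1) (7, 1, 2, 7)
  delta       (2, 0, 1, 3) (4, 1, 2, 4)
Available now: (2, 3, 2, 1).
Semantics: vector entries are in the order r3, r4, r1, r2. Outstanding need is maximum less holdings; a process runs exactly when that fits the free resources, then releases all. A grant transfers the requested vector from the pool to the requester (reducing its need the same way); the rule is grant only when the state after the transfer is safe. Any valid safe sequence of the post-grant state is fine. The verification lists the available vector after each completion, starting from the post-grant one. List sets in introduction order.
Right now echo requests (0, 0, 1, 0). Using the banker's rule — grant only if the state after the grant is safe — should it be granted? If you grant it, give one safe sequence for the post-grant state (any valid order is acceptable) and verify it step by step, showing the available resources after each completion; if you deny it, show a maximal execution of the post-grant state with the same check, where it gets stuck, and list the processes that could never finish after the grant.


DENY — the pretend-granted state is unsafe.
Key observation: after delta, foxtrot the pool peaks at (4, 3, 2, 5), and each blocked process is short somewhere: echo on r3, r4; bravo on r1; charlie on r3, r4, r1; golf on r3, r2.
On the post-grant state, delta, foxtrot is a maximal run — nothing extends it. Walking it through:
  pool = (2, 3, 1, 1)
  delta needs (2, 1, 1, 1) <= (2, 3, 1, 1) -> finishes; pool += (2, 0, 1, 3) = (4, 3, 2, 4)
  foxtrot needs (2, 3, 1, 3) <= (4, 3, 2, 4) -> finishes; pool += (0, 0, 0, 1) = (4, 3, 2, 5)
  echo still needs (6, 4, 1, 5) but only (4, 3, 2, 5) is free — short on r3 and r4
  bravo still needs (3, 2, 3, 3) but only (4, 3, 2, 5) is free — short on r1
  charlie still needs (6, 5, 3, 0) but only (4, 3, 2, 5) is free — short on r3, r4 and r1
  golf still needs (7, 1, 2, 6) but only (4, 3, 2, 5) is free — short on r3 and r2
Processes that could never finish after the grant: echo, bravo, charlie and golf.


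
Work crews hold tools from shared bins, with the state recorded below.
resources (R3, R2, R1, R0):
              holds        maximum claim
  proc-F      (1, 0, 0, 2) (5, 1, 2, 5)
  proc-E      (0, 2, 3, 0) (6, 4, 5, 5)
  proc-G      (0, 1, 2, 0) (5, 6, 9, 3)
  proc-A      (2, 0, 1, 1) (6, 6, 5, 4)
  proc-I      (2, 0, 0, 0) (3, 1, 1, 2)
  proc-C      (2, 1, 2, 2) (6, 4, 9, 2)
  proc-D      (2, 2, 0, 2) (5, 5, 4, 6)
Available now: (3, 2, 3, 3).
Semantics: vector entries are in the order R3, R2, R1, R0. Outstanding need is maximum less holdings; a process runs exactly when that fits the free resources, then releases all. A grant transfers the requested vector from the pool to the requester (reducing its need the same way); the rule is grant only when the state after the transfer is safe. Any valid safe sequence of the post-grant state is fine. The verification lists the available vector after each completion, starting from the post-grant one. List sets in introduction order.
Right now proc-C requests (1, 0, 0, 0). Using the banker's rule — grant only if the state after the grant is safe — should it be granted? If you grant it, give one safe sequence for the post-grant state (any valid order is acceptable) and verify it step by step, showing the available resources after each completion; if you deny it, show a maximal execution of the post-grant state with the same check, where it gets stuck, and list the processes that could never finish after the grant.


DENY: after the grant no complete ordering would exist.
Key observation: after proc-I, proc-F the pool peaks at (5, 2, 3, 5), and each blocked process is short somewhere: proc-E on R3; proc-G on R2, R1; proc-A on R2, R1; proc-C on R2, R1; proc-D on R2, R1.
After a pretend grant, a maximal execution: proc-I, proc-F — then nothing else fits. Step-by-step check:
  pool = (2, 2, 3, 3)
  proc-I: need (1, 1, 1, 2) fits (2, 2, 3, 3); releases (2, 0, 0, 0), pool now (4, 2, 3, 3)
  proc-F: need (4, 1, 2, 3) fits (4, 2, 3, 3); releases (1, 0, 0, 2), pool now (5, 2, 3, 5)
  blocked: proc-E wants (6, 2, 2, 5), pool (5, 2, 3, 5) — not enough R3
  blocked: proc-G wants (5, 5, 7, 3), pool (5, 2, 3, 5) — not enough R2 and R1
  blocked: proc-A wants (4, 6, 4, 3), pool (5, 2, 3, 5) — not enough R2 and R1
  blocked: proc-C wants (3, 3, 7, 0), pool (5, 2, 3, 5) — not enough R2 and R1
  blocked: proc-D wants (3, 3, 4, 4), pool (5, 2, 3, 5) — not enough R2 and R1
Processes that could never finish after the grant: proc-E, proc-G, proc-A, proc-C and proc-D.
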